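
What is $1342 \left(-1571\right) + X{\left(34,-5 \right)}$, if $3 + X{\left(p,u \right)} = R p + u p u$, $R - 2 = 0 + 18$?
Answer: $-2106755$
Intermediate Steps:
$R = 20$ ($R = 2 + \left(0 + 18\right) = 2 + 18 = 20$)
$X{\left(p,u \right)} = -3 + 20 p + p u^{2}$ ($X{\left(p,u \right)} = -3 + \left(20 p + u p u\right) = -3 + \left(20 p + p u u\right) = -3 + \left(20 p + p u^{2}\right) = -3 + 20 p + p u^{2}$)
$1342 \left(-1571\right) + X{\left(34,-5 \right)} = 1342 \left(-1571\right) + \left(-3 + 20 \cdot 34 + 34 \left(-5\right)^{2}\right) = -2108282 + \left(-3 + 680 + 34 \cdot 25\right) = -2108282 + \left(-3 + 680 + 850\right) = -2108282 + 1527 = -2106755$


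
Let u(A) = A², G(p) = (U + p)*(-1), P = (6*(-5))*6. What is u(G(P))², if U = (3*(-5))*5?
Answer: 4228250625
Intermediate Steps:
U = -75 (U = -15*5 = -75)
P = -180 (P = -30*6 = -180)
G(p) = 75 - p (G(p) = (-75 + p)*(-1) = 75 - p)
u(G(P))² = ((75 - 1*(-180))²)² = ((75 + 180)²)² = (255²)² = 65025² = 4228250625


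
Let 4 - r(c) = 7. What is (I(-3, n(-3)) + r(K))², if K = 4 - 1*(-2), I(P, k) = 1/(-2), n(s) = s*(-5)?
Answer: 49/4 ≈ 12.250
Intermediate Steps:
n(s) = -5*s
I(P, k) = -½
K = 6 (K = 4 + 2 = 6)
r(c) = -3 (r(c) = 4 - 1*7 = 4 - 7 = -3)
(I(-3, n(-3)) + r(K))² = (-½ - 3)² = (-7/2)² = 49/4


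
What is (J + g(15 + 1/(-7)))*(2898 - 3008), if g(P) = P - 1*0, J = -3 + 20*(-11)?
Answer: 160270/7 ≈ 22896.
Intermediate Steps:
J = -223 (J = -3 - 220 = -223)
g(P) = P (g(P) = P + 0 = P)
(J + g(15 + 1/(-7)))*(2898 - 3008) = (-223 + (15 + 1/(-7)))*(2898 - 3008) = (-223 + (15 - ⅐))*(-110) = (-223 + 104/7)*(-110) = -1457/7*(-110) = 160270/7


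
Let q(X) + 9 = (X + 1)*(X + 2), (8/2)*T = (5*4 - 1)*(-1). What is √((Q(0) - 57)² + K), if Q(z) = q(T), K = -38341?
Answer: I*√9021415/16 ≈ 187.72*I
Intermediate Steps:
T = -19/4 (T = ((5*4 - 1)*(-1))/4 = ((20 - 1)*(-1))/4 = (19*(-1))/4 = (¼)*(-19) = -19/4 ≈ -4.7500)
q(X) = -9 + (1 + X)*(2 + X) (q(X) = -9 + (X + 1)*(X + 2) = -9 + (1 + X)*(2 + X))
Q(z) = 21/16 (Q(z) = -7 + (-19/4)² + 3*(-19/4) = -7 + 361/16 - 57/4 = 21/16)
√((Q(0) - 57)² + K) = √((21/16 - 57)² - 38341) = √((-891/16)² - 38341) = √(793881/256 - 38341) = √(-9021415/256) = I*√9021415/16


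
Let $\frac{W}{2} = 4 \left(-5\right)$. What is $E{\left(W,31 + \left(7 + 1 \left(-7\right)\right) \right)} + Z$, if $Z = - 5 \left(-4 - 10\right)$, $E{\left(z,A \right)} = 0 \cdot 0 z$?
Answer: $70$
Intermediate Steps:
$W = -40$ ($W = 2 \cdot 4 \left(-5\right) = 2 \left(-20\right) = -40$)
$E{\left(z,A \right)} = 0$ ($E{\left(z,A \right)} = 0 z = 0$)
$Z = 70$ ($Z = \left(-5\right) \left(-14\right) = 70$)
$E{\left(W,31 + \left(7 + 1 \left(-7\right)\right) \right)} + Z = 0 + 70 = 70$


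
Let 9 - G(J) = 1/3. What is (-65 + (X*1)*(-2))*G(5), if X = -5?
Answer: -1430/3 ≈ -476.67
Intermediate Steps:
G(J) = 26/3 (G(J) = 9 - 1/3 = 9 - 1*⅓ = 9 - ⅓ = 26/3)
(-65 + (X*1)*(-2))*G(5) = (-65 - 5*1*(-2))*(26/3) = (-65 - 5*(-2))*(26/3) = (-65 + 10)*(26/3) = -55*26/3 = -1430/3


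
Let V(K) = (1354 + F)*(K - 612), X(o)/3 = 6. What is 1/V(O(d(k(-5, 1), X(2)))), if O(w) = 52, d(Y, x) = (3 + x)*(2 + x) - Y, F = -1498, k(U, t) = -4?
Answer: 1/80640 ≈ 1.2401e-5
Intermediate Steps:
X(o) = 18 (X(o) = 3*6 = 18)
d(Y, x) = -Y + (2 + x)*(3 + x) (d(Y, x) = (2 + x)*(3 + x) - Y = -Y + (2 + x)*(3 + x))
V(K) = 88128 - 144*K (V(K) = (1354 - 1498)*(K - 612) = -144*(-612 + K) = 88128 - 144*K)
1/V(O(d(k(-5, 1), X(2)))) = 1/(88128 - 144*52) = 1/(88128 - 7488) = 1/80640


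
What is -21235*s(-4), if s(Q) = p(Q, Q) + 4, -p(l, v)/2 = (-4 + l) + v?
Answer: -594580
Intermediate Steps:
p(l, v) = 8 - 2*l - 2*v (p(l, v) = -2*((-4 + l) + v) = -2*(-4 + l + v) = 8 - 2*l - 2*v)
s(Q) = 12 - 4*Q (s(Q) = (8 - 2*Q - 2*Q) + 4 = (8 - 4*Q) + 4 = 12 - 4*Q)
-21235*s(-4) = -21235*(12 - 4*(-4)) = -21235*(12 + 16) = -21235*28 = -594580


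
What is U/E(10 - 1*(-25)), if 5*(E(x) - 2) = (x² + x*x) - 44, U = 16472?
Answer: 10295/302 ≈ 34.089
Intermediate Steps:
E(x) = -34/5 + 2*x²/5 (E(x) = 2 + ((x² + x*x) - 44)/5 = 2 + ((x² + x²) - 44)/5 = 2 + (2*x² - 44)/5 = 2 + (-44 + 2*x²)/5 = 2 + (-44/5 + 2*x²/5) = -34/5 + 2*x²/5)
U/E(10 - 1*(-25)) = 16472/(-34/5 + 2*(10 - 1*(-25))²/5) = 16472/(-34/5 + 2*(10 + 25)²/5) = 16472/(-34/5 + (⅖)*35²) = 16472/(-34/5 + (⅖)*1225) = 16472/(-34/5 + 490) = 16472/(2416/5) = 16472*(5/2416) = 10295/302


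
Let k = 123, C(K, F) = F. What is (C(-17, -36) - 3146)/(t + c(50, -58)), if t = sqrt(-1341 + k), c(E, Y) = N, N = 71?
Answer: -225922/6259 + 3182*I*sqrt(1218)/6259 ≈ -36.096 + 17.743*I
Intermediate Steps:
c(E, Y) = 71
t = I*sqrt(1218) (t = sqrt(-1341 + 123) = sqrt(-1218) = I*sqrt(1218) ≈ 34.9*I)
(C(-17, -36) - 3146)/(t + c(50, -58)) = (-36 - 3146)/(I*sqrt(1218) + 71) = -3182/(71 + I*sqrt(1218))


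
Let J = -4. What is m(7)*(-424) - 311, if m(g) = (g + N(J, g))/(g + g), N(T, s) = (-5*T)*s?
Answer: -4763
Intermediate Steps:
N(T, s) = -5*T*s
m(g) = 21/2 (m(g) = (g - 5*(-4)*g)/(g + g) = (g + 20*g)/((2*g)) = (21*g)*(1/(2*g)) = 21/2)
m(7)*(-424) - 311 = (21/2)*(-424) - 311 = -4452 - 311 = -4763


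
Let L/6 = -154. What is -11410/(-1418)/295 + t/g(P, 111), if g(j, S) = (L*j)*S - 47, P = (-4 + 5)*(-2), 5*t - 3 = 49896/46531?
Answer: 54448596497114/1995887525020705 ≈ 0.027280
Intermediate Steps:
L = -924 (L = 6*(-154) = -924)
t = 189489/232655 (t = ⅗ + (49896/46531)/5 = ⅗ + (49896*(1/46531))/5 = ⅗ + (⅕)*(49896/46531) = ⅗ + 49896/232655 = 189489/232655 ≈ 0.81446)
P = -2 (P = 1*(-2) = -2)
g(j, S) = -47 - 924*S*j (g(j, S) = (-924*j)*S - 47 = -924*S*j - 47 = -47 - 924*S*j)
-11410/(-1418)/295 + t/g(P, 111) = -11410/(-1418)/295 + 189489/(232655*(-47 - 924*111*(-2))) = -11410*(-1/1418)*(1/295) + 189489/(232655*(-47 + 205128)) = (5705/709)*(1/295) + (189489/232655)/205081 = 1141/41831 + (189489/232655)*(1/205081) = 1141/41831 + 189489/47713120055 = 54448596497114/1995887525020705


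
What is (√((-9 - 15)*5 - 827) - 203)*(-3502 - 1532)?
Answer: 1021902 - 5034*I*√947 ≈ 1.0219e+6 - 1.5491e+5*I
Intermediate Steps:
(√((-9 - 15)*5 - 827) - 203)*(-3502 - 1532) = (√(-24*5 - 827) - 203)*(-5034) = (√(-120 - 827) - 203)*(-5034) = (√(-947) - 203)*(-5034) = (I*√947 - 203)*(-5034) = (-203 + I*√947)*(-5034) = 1021902 - 5034*I*√947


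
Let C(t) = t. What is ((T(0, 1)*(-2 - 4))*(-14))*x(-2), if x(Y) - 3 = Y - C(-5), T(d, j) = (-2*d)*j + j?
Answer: 504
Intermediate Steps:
T(d, j) = j - 2*d*j (T(d, j) = -2*d*j + j = j - 2*d*j)
x(Y) = 8 + Y (x(Y) = 3 + (Y - 1*(-5)) = 3 + (Y + 5) = 3 + (5 + Y) = 8 + Y)
((T(0, 1)*(-2 - 4))*(-14))*x(-2) = (((1*(1 - 2*0))*(-2 - 4))*(-14))*(8 - 2) = (((1*(1 + 0))*(-6))*(-14))*6 = (((1*1)*(-6))*(-14))*6 = ((1*(-6))*(-14))*6 = -6*(-14)*6 = 84*6 = 504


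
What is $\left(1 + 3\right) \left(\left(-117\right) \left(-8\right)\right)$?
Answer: $3744$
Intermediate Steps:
$\left(1 + 3\right) \left(\left(-117\right) \left(-8\right)\right) = 4 \cdot 936 = 3744$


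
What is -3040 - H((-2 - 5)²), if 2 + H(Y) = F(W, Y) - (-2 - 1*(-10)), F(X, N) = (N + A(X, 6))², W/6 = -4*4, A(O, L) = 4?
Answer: -5839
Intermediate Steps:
W = -96 (W = 6*(-4*4) = 6*(-16) = -96)
F(X, N) = (4 + N)² (F(X, N) = (N + 4)² = (4 + N)²)
H(Y) = -10 + (4 + Y)² (H(Y) = -2 + ((4 + Y)² - (-2 - 1*(-10))) = -2 + ((4 + Y)² - (-2 + 10)) = -2 + ((4 + Y)² - 1*8) = -2 + ((4 + Y)² - 8) = -2 + (-8 + (4 + Y)²) = -10 + (4 + Y)²)
-3040 - H((-2 - 5)²) = -3040 - (-10 + (4 + (-2 - 5)²)²) = -3040 - (-10 + (4 + (-7)²)²) = -3040 - (-10 + (4 + 49)²) = -3040 - (-10 + 53²) = -3040 - (-10 + 2809) = -3040 - 1*2799 = -3040 - 2799 = -5839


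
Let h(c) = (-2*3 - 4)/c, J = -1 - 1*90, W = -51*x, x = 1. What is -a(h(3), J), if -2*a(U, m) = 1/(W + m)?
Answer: -1/284 ≈ -0.0035211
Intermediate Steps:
W = -51 (W = -51*1 = -51)
J = -91 (J = -1 - 90 = -91)
h(c) = -10/c (h(c) = (-6 - 4)/c = -10/c)
a(U, m) = -1/(2*(-51 + m))
-a(h(3), J) = -(-1)/(-102 + 2*(-91)) = -(-1)/(-102 - 182) = -(-1)/(-284) = -(-1)*(-1)/284 = -1*1/284 = -1/284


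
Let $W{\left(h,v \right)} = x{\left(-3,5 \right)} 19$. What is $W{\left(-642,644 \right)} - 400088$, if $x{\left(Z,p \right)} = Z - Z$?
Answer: $-400088$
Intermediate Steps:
$x{\left(Z,p \right)} = 0$
$W{\left(h,v \right)} = 0$ ($W{\left(h,v \right)} = 0 \cdot 19 = 0$)
$W{\left(-642,644 \right)} - 400088 = 0 - 400088 = -400088$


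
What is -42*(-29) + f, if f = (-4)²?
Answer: 1234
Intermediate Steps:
f = 16
-42*(-29) + f = -42*(-29) + 16 = 1218 + 16 = 1234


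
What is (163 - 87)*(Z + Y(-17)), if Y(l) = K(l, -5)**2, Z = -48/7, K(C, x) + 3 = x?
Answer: 30400/7 ≈ 4342.9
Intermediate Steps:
K(C, x) = -3 + x
Z = -48/7 (Z = -48*1/7 = -48/7 ≈ -6.8571)
Y(l) = 64 (Y(l) = (-3 - 5)**2 = (-8)**2 = 64)
(163 - 87)*(Z + Y(-17)) = (163 - 87)*(-48/7 + 64) = 76*(400/7) = 30400/7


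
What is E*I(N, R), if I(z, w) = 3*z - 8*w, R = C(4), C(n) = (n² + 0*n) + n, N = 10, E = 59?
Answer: -7670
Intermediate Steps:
C(n) = n + n² (C(n) = (n² + 0) + n = n² + n = n + n²)
R = 20 (R = 4*(1 + 4) = 4*5 = 20)
I(z, w) = -8*w + 3*z
E*I(N, R) = 59*(-8*20 + 3*10) = 59*(-160 + 30) = 59*(-130) = -7670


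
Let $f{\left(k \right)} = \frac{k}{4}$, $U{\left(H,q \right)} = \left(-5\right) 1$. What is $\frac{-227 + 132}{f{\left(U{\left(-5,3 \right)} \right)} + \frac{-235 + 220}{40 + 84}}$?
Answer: $\frac{1178}{17} \approx 69.294$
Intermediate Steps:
$U{\left(H,q \right)} = -5$
$f{\left(k \right)} = \frac{k}{4}$ ($f{\left(k \right)} = k \frac{1}{4} = \frac{k}{4}$)
$\frac{-227 + 132}{f{\left(U{\left(-5,3 \right)} \right)} + \frac{-235 + 220}{40 + 84}} = \frac{-227 + 132}{\frac{1}{4} \left(-5\right) + \frac{-235 + 220}{40 + 84}} = - \frac{95}{- \frac{5}{4} - \frac{15}{124}} = - \frac{95}{- \frac{85}{62}} = \left(-95\right) \left(- \frac{62}{85}\right) = \frac{1178}{17}$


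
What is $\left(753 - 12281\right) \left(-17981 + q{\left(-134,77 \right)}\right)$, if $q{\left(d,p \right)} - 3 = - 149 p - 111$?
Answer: $340790736$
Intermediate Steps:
$q{\left(d,p \right)} = -108 - 149 p$ ($q{\left(d,p \right)} = 3 - \left(111 + 149 p\right) = -108 - 149 p$)
$\left(753 - 12281\right) \left(-17981 + q{\left(-134,77 \right)}\right) = \left(753 - 12281\right) \left(-17981 - 11581\right) = - 11528 \left(-17981 - 11581\right) = \left(-11528\right) \left(-29562\right) = 340790736$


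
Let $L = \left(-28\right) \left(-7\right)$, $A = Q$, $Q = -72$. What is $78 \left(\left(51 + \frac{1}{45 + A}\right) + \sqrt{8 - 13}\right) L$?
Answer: $\frac{7012096}{9} + 15288 i \sqrt{5} \approx 7.7912 \cdot 10^{5} + 34185.0 i$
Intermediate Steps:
$A = -72$
$L = 196$
$78 \left(\left(51 + \frac{1}{45 + A}\right) + \sqrt{8 - 13}\right) L = 78 \left(\left(51 + \frac{1}{45 - 72}\right) + \sqrt{8 - 13}\right) 196 = 78 \left(\left(51 + \frac{1}{-27}\right) + \sqrt{-5}\right) 196 = 78 \left(\left(51 - \frac{1}{27}\right) + i \sqrt{5}\right) 196 = 78 \left(\frac{1376}{27} + i \sqrt{5}\right) 196 = \left(\frac{35776}{9} + 78 i \sqrt{5}\right) 196 = \frac{7012096}{9} + 15288 i \sqrt{5}$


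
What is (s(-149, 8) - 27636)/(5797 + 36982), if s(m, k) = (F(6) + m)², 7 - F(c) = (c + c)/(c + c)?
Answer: -7187/42779 ≈ -0.16800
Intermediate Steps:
F(c) = 6 (F(c) = 7 - (c + c)/(c + c) = 7 - 2*c/(2*c) = 7 - 2*c*1/(2*c) = 7 - 1*1 = 7 - 1 = 6)
s(m, k) = (6 + m)²
(s(-149, 8) - 27636)/(5797 + 36982) = ((6 - 149)² - 27636)/(5797 + 36982) = ((-143)² - 27636)/42779 = (20449 - 27636)*(1/42779) = -7187*1/42779 = -7187/42779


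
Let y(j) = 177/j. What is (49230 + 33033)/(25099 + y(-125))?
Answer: 10282875/3137198 ≈ 3.2777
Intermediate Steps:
(49230 + 33033)/(25099 + y(-125)) = (49230 + 33033)/(25099 + 177/(-125)) = 82263/(25099 + 177*(-1/125)) = 82263/(25099 - 177/125) = 82263/(3137198/125) = 82263*(125/3137198) = 10282875/3137198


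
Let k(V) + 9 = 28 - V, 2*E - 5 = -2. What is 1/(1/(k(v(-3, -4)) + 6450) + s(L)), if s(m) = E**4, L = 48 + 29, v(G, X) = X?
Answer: 103568/524329 ≈ 0.19752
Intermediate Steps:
E = 3/2 (E = 5/2 + (1/2)*(-2) = 5/2 - 1 = 3/2 ≈ 1.5000)
L = 77
s(m) = 81/16 (s(m) = (3/2)**4 = 81/16)
k(V) = 19 - V (k(V) = -9 + (28 - V) = 19 - V)
1/(1/(k(v(-3, -4)) + 6450) + s(L)) = 1/(1/((19 - 1*(-4)) + 6450) + 81/16) = 1/(1/((19 + 4) + 6450) + 81/16) = 1/(1/(23 + 6450) + 81/16) = 1/(1/6473 + 81/16) = 1/(524329/103568) = 103568/524329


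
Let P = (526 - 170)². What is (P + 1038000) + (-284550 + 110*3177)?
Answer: 1229656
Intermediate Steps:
P = 126736 (P = 356² = 126736)
(P + 1038000) + (-284550 + 110*3177) = (126736 + 1038000) + (-284550 + 110*3177) = 1164736 + (-284550 + 349470) = 1164736 + 64920 = 1229656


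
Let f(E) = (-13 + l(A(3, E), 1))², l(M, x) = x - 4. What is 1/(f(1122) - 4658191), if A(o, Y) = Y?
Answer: -1/4657935 ≈ -2.1469e-7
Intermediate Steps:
l(M, x) = -4 + x
f(E) = 256 (f(E) = (-13 + (-4 + 1))² = (-13 - 3)² = (-16)² = 256)
1/(f(1122) - 4658191) = 1/(256 - 4658191) = 1/(-4657935) = -1/4657935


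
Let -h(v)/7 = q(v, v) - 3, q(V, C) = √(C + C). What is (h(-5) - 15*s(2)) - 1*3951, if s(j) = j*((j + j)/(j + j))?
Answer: -3960 - 7*I*√10 ≈ -3960.0 - 22.136*I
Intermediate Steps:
q(V, C) = √2*√C (q(V, C) = √(2*C) = √2*√C)
h(v) = 21 - 7*√2*√v (h(v) = -7*(√2*√v - 3) = -7*(-3 + √2*√v) = 21 - 7*√2*√v)
s(j) = j (s(j) = j*((2*j)/((2*j))) = j*((2*j)*(1/(2*j))) = j*1 = j)
(h(-5) - 15*s(2)) - 1*3951 = ((21 - 7*√2*√(-5)) - 15*2) - 1*3951 = ((21 - 7*√2*I*√5) - 30) - 3951 = ((21 - 7*I*√10) - 30) - 3951 = (-9 - 7*I*√10) - 3951 = -3960 - 7*I*√10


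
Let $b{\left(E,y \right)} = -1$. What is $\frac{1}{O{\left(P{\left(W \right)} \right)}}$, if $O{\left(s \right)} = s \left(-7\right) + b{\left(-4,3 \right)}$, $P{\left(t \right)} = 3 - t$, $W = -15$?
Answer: $- \frac{1}{127} \approx -0.007874$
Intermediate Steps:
$O{\left(s \right)} = -1 - 7 s$ ($O{\left(s \right)} = s \left(-7\right) - 1 = - 7 s - 1 = -1 - 7 s$)
$\frac{1}{O{\left(P{\left(W \right)} \right)}} = \frac{1}{-1 - 7 \left(3 - -15\right)} = \frac{1}{-1 - 7 \left(3 + 15\right)} = \frac{1}{-1 - 126} = \frac{1}{-127} = - \frac{1}{127}$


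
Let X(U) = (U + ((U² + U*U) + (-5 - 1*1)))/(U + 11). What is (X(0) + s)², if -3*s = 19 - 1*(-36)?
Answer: 388129/1089 ≈ 356.41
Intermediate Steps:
s = -55/3 (s = -(19 - 1*(-36))/3 = -(19 + 36)/3 = -⅓*55 = -55/3 ≈ -18.333)
X(U) = (-6 + U + 2*U²)/(11 + U) (X(U) = (U + ((U² + U²) + (-5 - 1)))/(11 + U) = (U + (2*U² - 6))/(11 + U) = (U + (-6 + 2*U²))/(11 + U) = (-6 + U + 2*U²)/(11 + U))
(X(0) + s)² = ((-6 + 0 + 2*0²)/(11 + 0) - 55/3)² = ((-6 + 0 + 2*0)/11 - 55/3)² = ((-6 + 0 + 0)/11 - 55/3)² = ((1/11)*(-6) - 55/3)² = (-6/11 - 55/3)² = (-623/33)² = 388129/1089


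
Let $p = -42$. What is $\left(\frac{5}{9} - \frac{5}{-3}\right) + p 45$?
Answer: $- \frac{16990}{9} \approx -1887.8$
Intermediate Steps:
$\left(\frac{5}{9} - \frac{5}{-3}\right) + p 45 = \left(\frac{5}{9} - \frac{5}{-3}\right) - 1890 = \left(5 \cdot \frac{1}{9} - - \frac{5}{3}\right) - 1890 = \left(\frac{5}{9} + \frac{5}{3}\right) - 1890 = \frac{20}{9} - 1890 = - \frac{16990}{9}$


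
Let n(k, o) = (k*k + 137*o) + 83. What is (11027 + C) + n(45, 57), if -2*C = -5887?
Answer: 47775/2 ≈ 23888.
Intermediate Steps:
C = 5887/2 (C = -1/2*(-5887) = 5887/2 ≈ 2943.5)
n(k, o) = 83 + k**2 + 137*o (n(k, o) = (k**2 + 137*o) + 83 = 83 + k**2 + 137*o)
(11027 + C) + n(45, 57) = (11027 + 5887/2) + (83 + 45**2 + 137*57) = 27941/2 + (83 + 2025 + 7809) = 27941/2 + 9917 = 47775/2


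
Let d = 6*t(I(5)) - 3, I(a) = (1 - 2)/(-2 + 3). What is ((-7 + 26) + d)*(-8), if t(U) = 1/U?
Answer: -80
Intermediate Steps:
I(a) = -1 (I(a) = -1/1 = -1*1 = -1)
t(U) = 1/U
d = -9 (d = 6/(-1) - 3 = 6*(-1) - 3 = -6 - 3 = -9)
((-7 + 26) + d)*(-8) = ((-7 + 26) - 9)*(-8) = (19 - 9)*(-8) = 10*(-8) = -80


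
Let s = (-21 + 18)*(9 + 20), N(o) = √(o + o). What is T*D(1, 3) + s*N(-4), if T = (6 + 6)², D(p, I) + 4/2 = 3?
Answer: 144 - 174*I*√2 ≈ 144.0 - 246.07*I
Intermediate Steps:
N(o) = √2*√o (N(o) = √(2*o) = √2*√o)
D(p, I) = 1 (D(p, I) = -2 + 3 = 1)
s = -87 (s = -3*29 = -87)
T = 144 (T = 12² = 144)
T*D(1, 3) + s*N(-4) = 144*1 - 87*√2*√(-4) = 144 - 87*√2*2*I = 144 - 174*I*√2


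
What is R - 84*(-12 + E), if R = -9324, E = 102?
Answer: -16884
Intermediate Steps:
R - 84*(-12 + E) = -9324 - 84*(-12 + 102) = -9324 - 84*90 = -9324 - 1*7560 = -9324 - 7560 = -16884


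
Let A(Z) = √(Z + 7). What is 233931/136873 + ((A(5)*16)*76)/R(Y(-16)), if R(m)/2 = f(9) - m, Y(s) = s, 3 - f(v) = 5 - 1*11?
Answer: 233931/136873 + 1216*√3/25 ≈ 85.956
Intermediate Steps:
f(v) = 9 (f(v) = 3 - (5 - 1*11) = 3 - (5 - 11) = 3 - 1*(-6) = 3 + 6 = 9)
A(Z) = √(7 + Z)
R(m) = 18 - 2*m (R(m) = 2*(9 - m) = 18 - 2*m)
233931/136873 + ((A(5)*16)*76)/R(Y(-16)) = 233931/136873 + ((√(7 + 5)*16)*76)/(18 - 2*(-16)) = 233931*(1/136873) + ((√12*16)*76)/(18 + 32) = 233931/136873 + (((2*√3)*16)*76)/50 = 233931/136873 + ((32*√3)*76)*(1/50) = 233931/136873 + (2432*√3)*(1/50) = 233931/136873 + 1216*√3/25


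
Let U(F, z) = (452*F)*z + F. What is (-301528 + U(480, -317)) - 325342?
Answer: -69402710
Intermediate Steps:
U(F, z) = F + 452*F*z (U(F, z) = 452*F*z + F = F + 452*F*z)
(-301528 + U(480, -317)) - 325342 = (-301528 + 480*(1 + 452*(-317))) - 325342 = (-301528 + 480*(1 - 143284)) - 325342 = (-301528 + 480*(-143283)) - 325342 = (-301528 - 68775840) - 325342 = -69077368 - 325342 = -69402710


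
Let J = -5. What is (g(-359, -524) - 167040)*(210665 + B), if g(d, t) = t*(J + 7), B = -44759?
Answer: -27886807728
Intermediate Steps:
g(d, t) = 2*t (g(d, t) = t*(-5 + 7) = t*2 = 2*t)
(g(-359, -524) - 167040)*(210665 + B) = (2*(-524) - 167040)*(210665 - 44759) = (-1048 - 167040)*165906 = -168088*165906 = -27886807728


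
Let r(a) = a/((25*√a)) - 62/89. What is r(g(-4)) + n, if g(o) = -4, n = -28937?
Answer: -2575455/89 + 2*I/25 ≈ -28938.0 + 0.08*I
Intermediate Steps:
r(a) = -62/89 + √a/25 (r(a) = a*(1/(25*√a)) - 62*1/89 = √a/25 - 62/89 = -62/89 + √a/25)
r(g(-4)) + n = (-62/89 + √(-4)/25) - 28937 = (-62/89 + (2*I)/25) - 28937 = (-62/89 + 2*I/25) - 28937 = -2575455/89 + 2*I/25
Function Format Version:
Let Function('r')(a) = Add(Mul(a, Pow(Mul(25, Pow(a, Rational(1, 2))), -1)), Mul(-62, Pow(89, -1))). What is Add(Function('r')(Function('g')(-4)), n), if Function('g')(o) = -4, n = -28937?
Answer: Add(Rational(-2575455, 89), Mul(Rational(2, 25), I)) ≈ Add(-28938., Mul(0.080000, I))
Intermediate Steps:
Function('r')(a) = Add(Rational(-62, 89), Mul(Rational(1, 25), Pow(a, Rational(1, 2)))) (Function('r')(a) = Add(Mul(a, Mul(Rational(1, 25), Pow(a, Rational(-1, 2)))), Mul(-62, Rational(1, 89))) = Add(Mul(Rational(1, 25), Pow(a, Rational(1, 2))), Rational(-62, 89)) = Add(Rational(-62, 89), Mul(Rational(1, 25), Pow(a, Rational(1, 2)))))
Add(Function('r')(Function('g')(-4)), n) = Add(Add(Rational(-62, 89), Mul(Rational(1, 25), Pow(-4, Rational(1, 2)))), -28937) = Add(Add(Rational(-62, 89), Mul(Rational(1, 25), Mul(2, I))), -28937) = Add(Add(Rational(-62, 89), Mul(Rational(2, 25), I)), -28937) = Add(Rational(-2575455, 89), Mul(Rational(2, 25), I))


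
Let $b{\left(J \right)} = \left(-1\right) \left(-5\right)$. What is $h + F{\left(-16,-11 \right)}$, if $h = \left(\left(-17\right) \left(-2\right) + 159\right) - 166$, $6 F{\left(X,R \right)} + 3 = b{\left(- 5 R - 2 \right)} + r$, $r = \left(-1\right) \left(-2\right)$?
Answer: $\frac{83}{3} \approx 27.667$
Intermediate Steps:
$b{\left(J \right)} = 5$
$r = 2$
$F{\left(X,R \right)} = \frac{2}{3}$ ($F{\left(X,R \right)} = - \frac{1}{2} + \frac{5 + 2}{6} = - \frac{1}{2} + \frac{1}{6} \cdot 7 = - \frac{1}{2} + \frac{7}{6} = \frac{2}{3}$)
$h = 27$ ($h = \left(34 + 159\right) - 166 = 193 - 166 = 27$)
$h + F{\left(-16,-11 \right)} = 27 + \frac{2}{3} = \frac{83}{3}$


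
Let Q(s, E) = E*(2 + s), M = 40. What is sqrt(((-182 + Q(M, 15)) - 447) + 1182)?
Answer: 13*sqrt(7) ≈ 34.395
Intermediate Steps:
sqrt(((-182 + Q(M, 15)) - 447) + 1182) = sqrt(((-182 + 15*(2 + 40)) - 447) + 1182) = sqrt(((-182 + 15*42) - 447) + 1182) = sqrt(((-182 + 630) - 447) + 1182) = sqrt((448 - 447) + 1182) = sqrt(1 + 1182) = sqrt(1183) = 13*sqrt(7)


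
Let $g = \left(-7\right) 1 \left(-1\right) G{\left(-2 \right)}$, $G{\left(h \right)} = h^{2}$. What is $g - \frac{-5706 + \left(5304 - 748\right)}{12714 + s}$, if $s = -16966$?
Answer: $\frac{58953}{2126} \approx 27.73$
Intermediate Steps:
$g = 28$ ($g = \left(-7\right) 1 \left(-1\right) \left(-2\right)^{2} = \left(-7\right) \left(-1\right) 4 = 7 \cdot 4 = 28$)
$g - \frac{-5706 + \left(5304 - 748\right)}{12714 + s} = 28 - \frac{-5706 + \left(5304 - 748\right)}{12714 - 16966} = 28 - \frac{-5706 + 4556}{-4252} = 28 - \left(-1150\right) \left(- \frac{1}{4252}\right) = 28 - \frac{575}{2126} = \frac{58953}{2126}$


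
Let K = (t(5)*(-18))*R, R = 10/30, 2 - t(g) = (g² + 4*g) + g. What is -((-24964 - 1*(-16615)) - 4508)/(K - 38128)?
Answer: -299/880 ≈ -0.33977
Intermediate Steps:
t(g) = 2 - g² - 5*g (t(g) = 2 - ((g² + 4*g) + g) = 2 - (g² + 5*g) = 2 + (-g² - 5*g) = 2 - g² - 5*g)
R = ⅓ (R = 10*(1/30) = ⅓ ≈ 0.33333)
K = 288 (K = ((2 - 1*5² - 5*5)*(-18))*(⅓) = ((2 - 1*25 - 25)*(-18))*(⅓) = ((2 - 25 - 25)*(-18))*(⅓) = -48*(-18)*(⅓) = 864*(⅓) = 288)
-((-24964 - 1*(-16615)) - 4508)/(K - 38128) = -((-24964 - 1*(-16615)) - 4508)/(288 - 38128) = -((-24964 + 16615) - 4508)/(-37840) = -(-8349 - 4508)*(-1)/37840 = -(-12857)*(-1)/37840 = -1*299/880 = -299/880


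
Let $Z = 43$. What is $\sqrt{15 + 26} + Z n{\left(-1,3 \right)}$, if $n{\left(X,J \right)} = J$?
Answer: $129 + \sqrt{41} \approx 135.4$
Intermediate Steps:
$\sqrt{15 + 26} + Z n{\left(-1,3 \right)} = \sqrt{15 + 26} + 43 \cdot 3 = \sqrt{41} + 129 = 129 + \sqrt{41}$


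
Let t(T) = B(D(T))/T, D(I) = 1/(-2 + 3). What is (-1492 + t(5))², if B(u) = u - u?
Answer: 2226064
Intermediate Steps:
D(I) = 1 (D(I) = 1/1 = 1)
B(u) = 0
t(T) = 0 (t(T) = 0/T = 0)
(-1492 + t(5))² = (-1492 + 0)² = (-1492)² = 2226064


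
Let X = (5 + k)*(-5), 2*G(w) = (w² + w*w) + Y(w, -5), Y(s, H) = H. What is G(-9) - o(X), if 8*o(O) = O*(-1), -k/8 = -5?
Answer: 403/8 ≈ 50.375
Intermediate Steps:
k = 40 (k = -8*(-5) = 40)
G(w) = -5/2 + w² (G(w) = ((w² + w*w) - 5)/2 = ((w² + w²) - 5)/2 = (2*w² - 5)/2 = (-5 + 2*w²)/2 = -5/2 + w²)
X = -225 (X = (5 + 40)*(-5) = 45*(-5) = -225)
o(O) = -O/8 (o(O) = (O*(-1))/8 = (-O)/8 = -O/8)
G(-9) - o(X) = (-5/2 + (-9)²) - (-1)*(-225)/8 = (-5/2 + 81) - 1*225/8 = 157/2 - 225/8 = 403/8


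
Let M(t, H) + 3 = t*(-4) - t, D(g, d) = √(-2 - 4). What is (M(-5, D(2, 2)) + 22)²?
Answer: 1936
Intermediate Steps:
D(g, d) = I*√6 (D(g, d) = √(-6) = I*√6)
M(t, H) = -3 - 5*t (M(t, H) = -3 + (t*(-4) - t) = -3 + (-4*t - t) = -3 - 5*t)
(M(-5, D(2, 2)) + 22)² = ((-3 - 5*(-5)) + 22)² = ((-3 + 25) + 22)² = (22 + 22)² = 44² = 1936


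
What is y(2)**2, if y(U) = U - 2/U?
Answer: 1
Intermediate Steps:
y(U) = U - 2/U
y(2)**2 = (2 - 2/2)**2 = (2 - 2*1/2)**2 = (2 - 1)**2 = 1**2 = 1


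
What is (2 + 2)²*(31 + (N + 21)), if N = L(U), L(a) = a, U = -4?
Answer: 768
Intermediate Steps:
N = -4
(2 + 2)²*(31 + (N + 21)) = (2 + 2)²*(31 + (-4 + 21)) = 4²*(31 + 17) = 16*48 = 768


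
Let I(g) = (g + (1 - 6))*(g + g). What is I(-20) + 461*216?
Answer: 100576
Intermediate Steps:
I(g) = 2*g*(-5 + g) (I(g) = (g - 5)*(2*g) = (-5 + g)*(2*g) = 2*g*(-5 + g))
I(-20) + 461*216 = 2*(-20)*(-5 - 20) + 461*216 = 2*(-20)*(-25) + 99576 = 1000 + 99576 = 100576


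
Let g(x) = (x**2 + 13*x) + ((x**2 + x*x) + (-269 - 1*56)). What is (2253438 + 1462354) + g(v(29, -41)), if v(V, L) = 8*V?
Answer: 3879955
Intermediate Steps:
g(x) = -325 + 3*x**2 + 13*x (g(x) = (x**2 + 13*x) + ((x**2 + x**2) + (-269 - 56)) = (x**2 + 13*x) + (2*x**2 - 325) = (x**2 + 13*x) + (-325 + 2*x**2) = -325 + 3*x**2 + 13*x)
(2253438 + 1462354) + g(v(29, -41)) = (2253438 + 1462354) + (-325 + 3*(8*29)**2 + 13*(8*29)) = 3715792 + (-325 + 3*232**2 + 13*232) = 3715792 + (-325 + 3*53824 + 3016) = 3715792 + (-325 + 161472 + 3016) = 3715792 + 164163 = 3879955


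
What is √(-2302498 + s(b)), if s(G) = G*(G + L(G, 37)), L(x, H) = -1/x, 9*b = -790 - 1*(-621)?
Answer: I*√186473858/9 ≈ 1517.3*I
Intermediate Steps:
b = -169/9 (b = (-790 - 1*(-621))/9 = (-790 + 621)/9 = (⅑)*(-169) = -169/9 ≈ -18.778)
s(G) = G*(G - 1/G)
√(-2302498 + s(b)) = √(-2302498 + (-1 + (-169/9)²)) = √(-2302498 + (-1 + 28561/81)) = √(-2302498 + 28480/81) = √(-186473858/81) = I*√186473858/9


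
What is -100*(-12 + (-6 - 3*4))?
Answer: 3000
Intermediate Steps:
-100*(-12 + (-6 - 3*4)) = -100*(-12 + (-6 - 12)) = -100*(-12 - 18) = -100*(-30) = 3000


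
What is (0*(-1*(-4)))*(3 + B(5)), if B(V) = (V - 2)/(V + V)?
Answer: 0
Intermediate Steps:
B(V) = (-2 + V)/(2*V) (B(V) = (-2 + V)/((2*V)) = (-2 + V)*(1/(2*V)) = (-2 + V)/(2*V))
(0*(-1*(-4)))*(3 + B(5)) = (0*(-1*(-4)))*(3 + (½)*(-2 + 5)/5) = (0*4)*(3 + (½)*(⅕)*3) = 0*(3 + 3/10) = 0*(33/10) = 0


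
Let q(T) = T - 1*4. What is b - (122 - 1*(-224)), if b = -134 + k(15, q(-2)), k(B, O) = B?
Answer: -465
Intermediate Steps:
q(T) = -4 + T (q(T) = T - 4 = -4 + T)
b = -119 (b = -134 + 15 = -119)
b - (122 - 1*(-224)) = -119 - (122 - 1*(-224)) = -119 - (122 + 224) = -119 - 1*346 = -119 - 346 = -465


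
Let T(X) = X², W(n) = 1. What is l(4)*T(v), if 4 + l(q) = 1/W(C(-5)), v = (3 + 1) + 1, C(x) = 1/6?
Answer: -75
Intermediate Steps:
C(x) = ⅙
v = 5 (v = 4 + 1 = 5)
l(q) = -3 (l(q) = -4 + 1/1 = -4 + 1 = -3)
l(4)*T(v) = -3*5² = -3*25 = -75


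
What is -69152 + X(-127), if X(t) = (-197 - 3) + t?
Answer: -69479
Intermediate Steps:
X(t) = -200 + t
-69152 + X(-127) = -69152 + (-200 - 127) = -69152 - 327 = -69479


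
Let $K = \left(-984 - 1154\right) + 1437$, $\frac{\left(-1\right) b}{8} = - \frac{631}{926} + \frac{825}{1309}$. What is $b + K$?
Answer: $- \frac{38600441}{55097} \approx -700.59$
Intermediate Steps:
$b = \frac{22556}{55097}$ ($b = - 8 \left(- \frac{631}{926} + \frac{825}{1309}\right) = - 8 \left(\left(-631\right) \frac{1}{926} + 825 \cdot \frac{1}{1309}\right) = - 8 \left(- \frac{631}{926} + \frac{75}{119}\right) = \left(-8\right) \left(- \frac{5639}{110194}\right) = \frac{22556}{55097} \approx 0.40939$)
$K = -701$ ($K = -2138 + 1437 = -701$)
$b + K = \frac{22556}{55097} - 701 = - \frac{38600441}{55097}$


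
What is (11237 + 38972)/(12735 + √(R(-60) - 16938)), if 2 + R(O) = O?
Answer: 127882323/32439445 - 100418*I*√170/32439445 ≈ 3.9422 - 0.040361*I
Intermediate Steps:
R(O) = -2 + O
(11237 + 38972)/(12735 + √(R(-60) - 16938)) = (11237 + 38972)/(12735 + √((-2 - 60) - 16938)) = 50209/(12735 + √(-62 - 16938)) = 50209/(12735 + √(-17000)) = 50209/(12735 + 10*I*√170)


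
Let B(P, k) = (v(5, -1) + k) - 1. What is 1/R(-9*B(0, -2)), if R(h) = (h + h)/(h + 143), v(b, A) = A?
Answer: 179/72 ≈ 2.4861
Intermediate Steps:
B(P, k) = -2 + k (B(P, k) = (-1 + k) - 1 = -2 + k)
R(h) = 2*h/(143 + h) (R(h) = (2*h)/(143 + h) = 2*h/(143 + h))
1/R(-9*B(0, -2)) = 1/(2*(-9*(-2 - 2))/(143 - 9*(-2 - 2))) = 1/(2*(-9*(-4))/(143 - 9*(-4))) = 1/(2*36/(143 + 36)) = 1/(2*36/179) = 1/(2*36*(1/179)) = 1/(72/179) = 179/72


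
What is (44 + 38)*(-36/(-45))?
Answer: 328/5 ≈ 65.600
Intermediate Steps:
(44 + 38)*(-36/(-45)) = 82*(-36*(-1/45)) = 82*(4/5) = 328/5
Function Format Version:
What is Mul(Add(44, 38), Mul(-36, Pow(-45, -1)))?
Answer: Rational(328, 5) ≈ 65.600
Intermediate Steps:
Mul(Add(44, 38), Mul(-36, Pow(-45, -1))) = Mul(82, Mul(-36, Rational(-1, 45))) = Mul(82, Rational(4, 5)) = Rational(328, 5)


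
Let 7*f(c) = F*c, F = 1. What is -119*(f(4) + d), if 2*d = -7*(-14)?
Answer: -5899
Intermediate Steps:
d = 49 (d = (-7*(-14))/2 = (½)*98 = 49)
f(c) = c/7 (f(c) = (1*c)/7 = c/7)
-119*(f(4) + d) = -119*((⅐)*4 + 49) = -119*(4/7 + 49) = -119*347/7 = -5899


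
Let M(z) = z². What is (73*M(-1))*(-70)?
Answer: -5110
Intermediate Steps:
(73*M(-1))*(-70) = (73*(-1)²)*(-70) = (73*1)*(-70) = 73*(-70) = -5110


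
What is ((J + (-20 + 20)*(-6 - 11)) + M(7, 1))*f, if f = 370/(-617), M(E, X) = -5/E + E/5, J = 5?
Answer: -14726/4319 ≈ -3.4096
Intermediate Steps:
M(E, X) = -5/E + E/5 (M(E, X) = -5/E + E*(⅕) = -5/E + E/5)
f = -370/617 (f = 370*(-1/617) = -370/617 ≈ -0.59968)
((J + (-20 + 20)*(-6 - 11)) + M(7, 1))*f = ((5 + (-20 + 20)*(-6 - 11)) + (-5/7 + (⅕)*7))*(-370/617) = ((5 + 0*(-17)) + (-5*⅐ + 7/5))*(-370/617) = ((5 + 0) + (-5/7 + 7/5))*(-370/617) = (5 + 24/35)*(-370/617) = (199/35)*(-370/617) = -14726/4319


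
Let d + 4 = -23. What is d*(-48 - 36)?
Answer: 2268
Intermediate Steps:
d = -27 (d = -4 - 23 = -27)
d*(-48 - 36) = -27*(-48 - 36) = -27*(-84) = 2268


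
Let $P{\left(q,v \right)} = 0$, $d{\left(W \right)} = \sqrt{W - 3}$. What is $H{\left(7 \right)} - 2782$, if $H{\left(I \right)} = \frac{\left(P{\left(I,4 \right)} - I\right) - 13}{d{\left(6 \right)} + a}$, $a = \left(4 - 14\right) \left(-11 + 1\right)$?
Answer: $- \frac{27813654}{9997} + \frac{20 \sqrt{3}}{9997} \approx -2782.2$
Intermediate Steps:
$d{\left(W \right)} = \sqrt{-3 + W}$
$a = 100$ ($a = \left(-10\right) \left(-10\right) = 100$)
$H{\left(I \right)} = \frac{-13 - I}{100 + \sqrt{3}}$ ($H{\left(I \right)} = \frac{\left(0 - I\right) - 13}{\sqrt{-3 + 6} + 100} = \frac{- I - 13}{\sqrt{3} + 100} = \frac{-13 - I}{100 + \sqrt{3}}$)
$H{\left(7 \right)} - 2782 = - \frac{13 + 7}{100 + \sqrt{3}} - 2782 = \left(-1\right) \frac{1}{100 + \sqrt{3}} \cdot 20 - 2782 = - \frac{20}{100 + \sqrt{3}} - 2782 = -2782 - \frac{20}{100 + \sqrt{3}}$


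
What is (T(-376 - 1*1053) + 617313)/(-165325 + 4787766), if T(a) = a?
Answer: 615884/4622441 ≈ 0.13324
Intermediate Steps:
(T(-376 - 1*1053) + 617313)/(-165325 + 4787766) = ((-376 - 1*1053) + 617313)/(-165325 + 4787766) = ((-376 - 1053) + 617313)/4622441 = (-1429 + 617313)*(1/4622441) = 615884*(1/4622441) = 615884/4622441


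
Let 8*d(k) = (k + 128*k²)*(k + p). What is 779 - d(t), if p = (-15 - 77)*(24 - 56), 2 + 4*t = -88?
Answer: -756964937/32 ≈ -2.3655e+7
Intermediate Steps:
t = -45/2 (t = -½ + (¼)*(-88) = -½ - 22 = -45/2 ≈ -22.500)
p = 2944 (p = -92*(-32) = 2944)
d(k) = (2944 + k)*(k + 128*k²)/8 (d(k) = ((k + 128*k²)*(k + 2944))/8 = ((k + 128*k²)*(2944 + k))/8 = ((2944 + k)*(k + 128*k²))/8 = (2944 + k)*(k + 128*k²)/8)
779 - d(t) = 779 - (-45)*(2944 + 128*(-45/2)² + 376833*(-45/2))/(8*2) = 779 - (-45)*(2944 + 128*(2025/4) - 16957485/2)/(8*2) = 779 - (-45)*(2944 + 64800 - 16957485/2)/(8*2) = 779 - (-45)*(-16821997)/(8*2*2) = 779 - 1*756989865/32 = 779 - 756989865/32 = -756964937/32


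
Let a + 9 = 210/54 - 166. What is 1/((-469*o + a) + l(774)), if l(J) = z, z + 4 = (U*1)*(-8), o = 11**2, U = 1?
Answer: -9/512389 ≈ -1.7565e-5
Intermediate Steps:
o = 121
a = -1540/9 (a = -9 + (210/54 - 166) = -9 + (210*(1/54) - 166) = -9 + (35/9 - 166) = -9 - 1459/9 = -1540/9 ≈ -171.11)
z = -12 (z = -4 + (1*1)*(-8) = -4 + 1*(-8) = -4 - 8 = -12)
l(J) = -12
1/((-469*o + a) + l(774)) = 1/((-469*121 - 1540/9) - 12) = 1/((-56749 - 1540/9) - 12) = 1/(-512281/9 - 12) = 1/(-512389/9) = -9/512389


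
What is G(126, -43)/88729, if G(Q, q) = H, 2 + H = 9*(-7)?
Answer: -65/88729 ≈ -0.00073257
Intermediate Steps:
H = -65 (H = -2 + 9*(-7) = -2 - 63 = -65)
G(Q, q) = -65
G(126, -43)/88729 = -65/88729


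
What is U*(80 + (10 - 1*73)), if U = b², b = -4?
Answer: 272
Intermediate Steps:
U = 16 (U = (-4)² = 16)
U*(80 + (10 - 1*73)) = 16*(80 + (10 - 1*73)) = 16*(80 + (10 - 73)) = 16*(80 - 63) = 16*17 = 272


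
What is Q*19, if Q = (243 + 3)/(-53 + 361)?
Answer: 2337/154 ≈ 15.175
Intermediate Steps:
Q = 123/154 (Q = 246/308 = 246*(1/308) = 123/154 ≈ 0.79870)
Q*19 = (123/154)*19 = 2337/154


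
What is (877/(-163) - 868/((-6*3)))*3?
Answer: 62849/489 ≈ 128.53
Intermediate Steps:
(877/(-163) - 868/((-6*3)))*3 = (877*(-1/163) - 868/(-18))*3 = (-877/163 - 868*(-1/18))*3 = (-877/163 + 434/9)*3 = (62849/1467)*3 = 62849/489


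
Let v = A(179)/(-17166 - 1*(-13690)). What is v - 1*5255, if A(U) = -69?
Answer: -18266311/3476 ≈ -5255.0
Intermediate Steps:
v = 69/3476 (v = -69/(-17166 - 1*(-13690)) = -69/(-17166 + 13690) = -69/(-3476) = -69*(-1/3476) = 69/3476 ≈ 0.019850)
v - 1*5255 = 69/3476 - 1*5255 = 69/3476 - 5255 = -18266311/3476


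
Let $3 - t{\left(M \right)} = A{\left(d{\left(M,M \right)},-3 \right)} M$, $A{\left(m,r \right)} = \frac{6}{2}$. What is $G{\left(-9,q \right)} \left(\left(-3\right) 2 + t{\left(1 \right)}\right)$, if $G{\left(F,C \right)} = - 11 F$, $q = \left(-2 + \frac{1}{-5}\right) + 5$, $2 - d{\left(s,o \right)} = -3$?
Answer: $-594$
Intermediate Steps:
$d{\left(s,o \right)} = 5$ ($d{\left(s,o \right)} = 2 - -3 = 2 + 3 = 5$)
$A{\left(m,r \right)} = 3$ ($A{\left(m,r \right)} = 6 \cdot \frac{1}{2} = 3$)
$q = \frac{14}{5}$ ($q = \left(-2 - \frac{1}{5}\right) + 5 = - \frac{11}{5} + 5 = \frac{14}{5} \approx 2.8$)
$t{\left(M \right)} = 3 - 3 M$
$G{\left(-9,q \right)} \left(\left(-3\right) 2 + t{\left(1 \right)}\right) = \left(-11\right) \left(-9\right) \left(\left(-3\right) 2 + \left(3 - 3\right)\right) = 99 \left(-6 + \left(3 - 3\right)\right) = 99 \left(-6 + 0\right) = 99 \left(-6\right) = -594$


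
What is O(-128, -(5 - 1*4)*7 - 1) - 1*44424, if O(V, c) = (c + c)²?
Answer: -44168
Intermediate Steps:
O(V, c) = 4*c² (O(V, c) = (2*c)² = 4*c²)
O(-128, -(5 - 1*4)*7 - 1) - 1*44424 = 4*(-(5 - 1*4)*7 - 1)² - 1*44424 = 4*(-(5 - 4)*7 - 1)² - 44424 = 4*(-1*1*7 - 1)² - 44424 = 4*(-1*7 - 1)² - 44424 = 4*(-7 - 1)² - 44424 = 4*(-8)² - 44424 = 4*64 - 44424 = 256 - 44424 = -44168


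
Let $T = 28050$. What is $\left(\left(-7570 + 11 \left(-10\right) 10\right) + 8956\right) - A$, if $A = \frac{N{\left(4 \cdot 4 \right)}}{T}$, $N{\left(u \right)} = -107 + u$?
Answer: $\frac{8022391}{28050} \approx 286.0$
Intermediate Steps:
$A = - \frac{91}{28050}$ ($A = \frac{-107 + 4 \cdot 4}{28050} = \left(-107 + 16\right) \frac{1}{28050} = \left(-91\right) \frac{1}{28050} = - \frac{91}{28050} \approx -0.0032442$)
$\left(\left(-7570 + 11 \left(-10\right) 10\right) + 8956\right) - A = \left(\left(-7570 + 11 \left(-10\right) 10\right) + 8956\right) - - \frac{91}{28050} = \left(\left(-7570 - 1100\right) + 8956\right) + \frac{91}{28050} = \left(-8670 + 8956\right) + \frac{91}{28050} = 286 + \frac{91}{28050} = \frac{8022391}{28050}$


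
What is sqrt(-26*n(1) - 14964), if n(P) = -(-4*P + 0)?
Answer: 2*I*sqrt(3767) ≈ 122.75*I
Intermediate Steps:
n(P) = 4*P (n(P) = -(-4)*P = 4*P)
sqrt(-26*n(1) - 14964) = sqrt(-104 - 14964) = sqrt(-15068) = 2*I*sqrt(3767)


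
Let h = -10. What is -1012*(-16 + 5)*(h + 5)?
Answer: -55660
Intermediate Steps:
-1012*(-16 + 5)*(h + 5) = -1012*(-16 + 5)*(-10 + 5) = -(-11132)*(-5) = -1012*55 = -55660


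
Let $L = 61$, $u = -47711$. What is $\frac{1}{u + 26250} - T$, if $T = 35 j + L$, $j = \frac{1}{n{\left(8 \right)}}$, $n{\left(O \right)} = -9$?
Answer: $- \frac{11030963}{193149} \approx -57.111$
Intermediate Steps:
$j = - \frac{1}{9}$ ($j = \frac{1}{-9} = - \frac{1}{9} \approx -0.11111$)
$T = \frac{514}{9}$ ($T = 35 \left(- \frac{1}{9}\right) + 61 = - \frac{35}{9} + 61 = \frac{514}{9} \approx 57.111$)
$\frac{1}{u + 26250} - T = \frac{1}{-47711 + 26250} - \frac{514}{9} = \frac{1}{-21461} - \frac{514}{9} = - \frac{1}{21461} - \frac{514}{9} = - \frac{11030963}{193149}$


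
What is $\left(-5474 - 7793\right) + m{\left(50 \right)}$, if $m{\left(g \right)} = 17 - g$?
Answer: $-13300$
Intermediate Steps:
$\left(-5474 - 7793\right) + m{\left(50 \right)} = \left(-5474 - 7793\right) + \left(17 - 50\right) = -13267 + \left(17 - 50\right) = -13267 - 33 = -13300$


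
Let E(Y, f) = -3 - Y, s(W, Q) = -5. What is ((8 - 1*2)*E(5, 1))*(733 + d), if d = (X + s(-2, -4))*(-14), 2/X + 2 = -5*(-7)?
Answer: -423536/11 ≈ -38503.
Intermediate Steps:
X = 2/33 (X = 2/(-2 - 5*(-7)) = 2/(-2 + 35) = 2/33 ≈ 0.060606)
d = 2282/33 (d = (2/33 - 5)*(-14) = -163/33*(-14) = 2282/33 ≈ 69.151)
((8 - 1*2)*E(5, 1))*(733 + d) = ((8 - 1*2)*(-3 - 1*5))*(733 + 2282/33) = ((8 - 2)*(-3 - 5))*(26471/33) = (6*(-8))*(26471/33) = -48*26471/33 = -423536/11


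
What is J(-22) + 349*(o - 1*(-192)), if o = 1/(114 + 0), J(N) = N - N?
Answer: 7639261/114 ≈ 67011.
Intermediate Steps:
J(N) = 0
o = 1/114 ≈ 0.0087719
J(-22) + 349*(o - 1*(-192)) = 0 + 349*(1/114 - 1*(-192)) = 0 + 349*(1/114 + 192) = 0 + 349*(21889/114) = 0 + 7639261/114 = 7639261/114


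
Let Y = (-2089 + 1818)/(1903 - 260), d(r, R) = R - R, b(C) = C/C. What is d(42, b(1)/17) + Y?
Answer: -271/1643 ≈ -0.16494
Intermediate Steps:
b(C) = 1
d(r, R) = 0
Y = -271/1643 ≈ -0.16494
d(42, b(1)/17) + Y = 0 - 271/1643 = -271/1643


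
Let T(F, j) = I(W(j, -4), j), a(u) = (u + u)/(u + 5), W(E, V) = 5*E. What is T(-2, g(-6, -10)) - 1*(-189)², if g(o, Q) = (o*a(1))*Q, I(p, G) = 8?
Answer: -35713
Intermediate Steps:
a(u) = 2*u/(5 + u) (a(u) = (2*u)/(5 + u) = 2*u/(5 + u))
g(o, Q) = Q*o/3 (g(o, Q) = (o*(2*1/(5 + 1)))*Q = (o*(2*1/6))*Q = (o*(2*1*(⅙)))*Q = (o*(⅓))*Q = (o/3)*Q = Q*o/3)
T(F, j) = 8
T(-2, g(-6, -10)) - 1*(-189)² = 8 - 1*(-189)² = 8 - 1*35721 = 8 - 35721 = -35713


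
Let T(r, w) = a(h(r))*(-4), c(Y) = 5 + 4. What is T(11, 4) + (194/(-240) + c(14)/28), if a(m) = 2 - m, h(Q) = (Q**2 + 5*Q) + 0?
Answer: 584231/840 ≈ 695.51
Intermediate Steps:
c(Y) = 9
h(Q) = Q**2 + 5*Q
T(r, w) = -8 + 4*r*(5 + r) (T(r, w) = (2 - r*(5 + r))*(-4) = -8 + 4*r*(5 + r))
T(11, 4) + (194/(-240) + c(14)/28) = (-8 + 4*11*(5 + 11)) + (194/(-240) + 9/28) = (-8 + 4*11*16) + (194*(-1/240) + 9*(1/28)) = (-8 + 704) + (-97/120 + 9/28) = 696 - 409/840 = 584231/840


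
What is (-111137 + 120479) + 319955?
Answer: 329297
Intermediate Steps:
(-111137 + 120479) + 319955 = 9342 + 319955 = 329297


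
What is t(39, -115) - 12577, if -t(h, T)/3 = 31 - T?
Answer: -13015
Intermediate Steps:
t(h, T) = -93 + 3*T (t(h, T) = -3*(31 - T) = -93 + 3*T)
t(39, -115) - 12577 = (-93 + 3*(-115)) - 12577 = (-93 - 345) - 12577 = -438 - 12577 = -13015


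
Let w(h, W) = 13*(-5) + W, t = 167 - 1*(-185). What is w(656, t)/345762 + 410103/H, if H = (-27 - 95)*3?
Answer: -193713017/172881 ≈ -1120.5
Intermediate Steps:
t = 352 (t = 167 + 185 = 352)
H = -366 (H = -122*3 = -366)
w(h, W) = -65 + W
w(656, t)/345762 + 410103/H = (-65 + 352)/345762 + 410103/(-366) = 287*(1/345762) + 410103*(-1/366) = 287/345762 - 2241/2 = -193713017/172881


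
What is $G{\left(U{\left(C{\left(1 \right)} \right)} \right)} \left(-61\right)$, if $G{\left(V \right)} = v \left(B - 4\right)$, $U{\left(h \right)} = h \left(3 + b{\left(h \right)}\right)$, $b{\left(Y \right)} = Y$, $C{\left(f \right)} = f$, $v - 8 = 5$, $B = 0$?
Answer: $3172$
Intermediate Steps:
$v = 13$ ($v = 8 + 5 = 13$)
$U{\left(h \right)} = h \left(3 + h\right)$
$G{\left(V \right)} = -52$ ($G{\left(V \right)} = 13 \left(0 - 4\right) = 13 \left(-4\right) = -52$)
$G{\left(U{\left(C{\left(1 \right)} \right)} \right)} \left(-61\right) = \left(-52\right) \left(-61\right) = 3172$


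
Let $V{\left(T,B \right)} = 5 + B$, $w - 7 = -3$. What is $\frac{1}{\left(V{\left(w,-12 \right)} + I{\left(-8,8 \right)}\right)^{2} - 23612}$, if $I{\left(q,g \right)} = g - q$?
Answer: $- \frac{1}{23531} \approx -4.2497 \cdot 10^{-5}$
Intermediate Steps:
$w = 4$ ($w = 7 - 3 = 4$)
$\frac{1}{\left(V{\left(w,-12 \right)} + I{\left(-8,8 \right)}\right)^{2} - 23612} = \frac{1}{\left(\left(5 - 12\right) + \left(8 - -8\right)\right)^{2} - 23612} = \frac{1}{\left(-7 + \left(8 + 8\right)\right)^{2} - 23612} = \frac{1}{\left(-7 + 16\right)^{2} - 23612} = \frac{1}{9^{2} - 23612} = \frac{1}{81 - 23612} = \frac{1}{-23531} = - \frac{1}{23531}$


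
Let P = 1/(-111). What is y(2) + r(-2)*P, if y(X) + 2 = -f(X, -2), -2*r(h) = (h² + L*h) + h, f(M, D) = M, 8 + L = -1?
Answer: -434/111 ≈ -3.9099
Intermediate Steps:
L = -9 (L = -8 - 1 = -9)
r(h) = 4*h - h²/2 (r(h) = -((h² - 9*h) + h)/2 = -(h² - 8*h)/2 = 4*h - h²/2)
y(X) = -2 - X
P = -1/111 ≈ -0.0090090
y(2) + r(-2)*P = (-2 - 1*2) + ((½)*(-2)*(8 - 1*(-2)))*(-1/111) = (-2 - 2) + ((½)*(-2)*(8 + 2))*(-1/111) = -4 + ((½)*(-2)*10)*(-1/111) = -4 - 10*(-1/111) = -4 + 10/111 = -434/111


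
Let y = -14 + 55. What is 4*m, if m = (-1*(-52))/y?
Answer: 208/41 ≈ 5.0732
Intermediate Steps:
y = 41
m = 52/41 (m = -1*(-52)/41 = 52*(1/41) = 52/41 ≈ 1.2683)
4*m = 4*(52/41) = 208/41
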